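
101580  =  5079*20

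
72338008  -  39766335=32571673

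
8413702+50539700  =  58953402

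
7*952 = 6664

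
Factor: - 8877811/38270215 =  - 5^(-1) * 31^1 * 43^( - 1 )*178001^(- 1 ) * 286381^1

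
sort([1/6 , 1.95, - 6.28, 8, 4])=[ - 6.28,1/6, 1.95,4,8]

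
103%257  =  103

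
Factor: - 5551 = - 7^1*13^1*61^1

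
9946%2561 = 2263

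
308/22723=308/22723= 0.01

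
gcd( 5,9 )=1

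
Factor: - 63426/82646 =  - 3^1 *11^1*43^ (  -  1) = - 33/43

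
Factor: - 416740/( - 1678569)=2^2*3^(-1)*5^1*67^1* 311^1*559523^(-1)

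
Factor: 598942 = 2^1*299471^1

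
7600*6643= 50486800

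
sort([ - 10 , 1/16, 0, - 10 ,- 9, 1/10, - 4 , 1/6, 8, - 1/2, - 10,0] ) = [  -  10, - 10, - 10,  -  9,  -  4, - 1/2, 0, 0, 1/16,1/10, 1/6,8]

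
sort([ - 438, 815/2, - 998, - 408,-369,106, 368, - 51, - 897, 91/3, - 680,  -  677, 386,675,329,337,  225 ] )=[ - 998, - 897, - 680 ,  -  677, - 438, - 408, - 369,  -  51, 91/3,  106, 225, 329, 337, 368,  386,  815/2,675]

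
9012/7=9012/7=1287.43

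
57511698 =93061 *618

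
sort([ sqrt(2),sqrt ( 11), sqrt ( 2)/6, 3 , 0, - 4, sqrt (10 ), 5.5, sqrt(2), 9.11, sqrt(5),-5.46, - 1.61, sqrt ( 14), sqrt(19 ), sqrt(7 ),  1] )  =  [  -  5.46, - 4, - 1.61,0, sqrt( 2 )/6,  1, sqrt(2 ),sqrt(2 ), sqrt(5), sqrt(7), 3, sqrt(10) , sqrt (11), sqrt(14),  sqrt (19 ) , 5.5, 9.11]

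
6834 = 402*17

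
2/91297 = 2/91297 = 0.00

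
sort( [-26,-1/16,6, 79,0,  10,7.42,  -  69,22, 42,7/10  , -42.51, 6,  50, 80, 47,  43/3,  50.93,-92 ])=[-92,  -  69,-42.51  , - 26, - 1/16,0,7/10,6, 6, 7.42, 10, 43/3 , 22,  42, 47,  50, 50.93, 79, 80] 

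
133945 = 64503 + 69442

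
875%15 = 5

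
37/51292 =37/51292   =  0.00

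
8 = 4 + 4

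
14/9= 14/9 = 1.56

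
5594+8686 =14280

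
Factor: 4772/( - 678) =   -  2386/339=- 2^1*3^( - 1 ) * 113^( - 1) *1193^1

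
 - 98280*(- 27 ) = 2653560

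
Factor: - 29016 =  - 2^3 * 3^2*13^1 * 31^1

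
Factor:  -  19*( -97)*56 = 103208  =  2^3*7^1*  19^1*97^1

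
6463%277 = 92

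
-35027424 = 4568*( - 7668 )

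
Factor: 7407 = 3^2 * 823^1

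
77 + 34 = 111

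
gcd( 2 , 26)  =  2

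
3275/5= 655= 655.00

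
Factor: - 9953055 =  - 3^2*5^1 * 7^1*  19^1*1663^1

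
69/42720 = 23/14240 = 0.00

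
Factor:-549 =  - 3^2*61^1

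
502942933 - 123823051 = 379119882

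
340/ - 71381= - 340/71381 = - 0.00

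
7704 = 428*18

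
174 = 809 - 635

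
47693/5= 9538+ 3/5 = 9538.60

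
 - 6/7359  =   - 1 + 2451/2453 = - 0.00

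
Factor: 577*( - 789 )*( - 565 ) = 3^1*5^1*113^1*263^1*577^1 = 257217945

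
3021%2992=29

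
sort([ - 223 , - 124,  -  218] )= [ - 223, - 218,  -  124]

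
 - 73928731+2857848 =-71070883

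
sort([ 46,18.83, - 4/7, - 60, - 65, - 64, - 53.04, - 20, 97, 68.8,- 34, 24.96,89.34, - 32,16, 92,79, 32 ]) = [ - 65, - 64,-60, - 53.04, - 34, - 32, - 20, - 4/7,16, 18.83,24.96,32,46,68.8, 79,89.34,92, 97 ]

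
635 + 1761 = 2396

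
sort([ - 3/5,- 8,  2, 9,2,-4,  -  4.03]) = [ - 8,-4.03 ,  -  4, - 3/5,2,2 , 9 ]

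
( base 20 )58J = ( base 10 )2179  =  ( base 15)9a4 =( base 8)4203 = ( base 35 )1r9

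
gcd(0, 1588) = 1588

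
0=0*95772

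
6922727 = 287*24121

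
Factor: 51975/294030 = 35/198 = 2^( - 1 )*3^( - 2 )*5^1*7^1*11^( - 1 )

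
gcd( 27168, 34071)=3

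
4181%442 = 203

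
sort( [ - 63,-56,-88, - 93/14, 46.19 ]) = [-88, - 63, - 56, -93/14, 46.19]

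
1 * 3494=3494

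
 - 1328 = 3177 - 4505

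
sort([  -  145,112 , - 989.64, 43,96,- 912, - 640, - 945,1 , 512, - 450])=[-989.64, - 945, - 912, - 640, - 450,  -  145 , 1, 43, 96,112, 512 ]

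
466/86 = 5 + 18/43 = 5.42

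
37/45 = 37/45 = 0.82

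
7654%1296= 1174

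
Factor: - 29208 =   -  2^3 * 3^1*1217^1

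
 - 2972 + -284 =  - 3256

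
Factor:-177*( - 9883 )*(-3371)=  - 5896859961 = -  3^1*59^1*3371^1*9883^1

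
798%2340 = 798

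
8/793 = 8/793 =0.01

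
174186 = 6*29031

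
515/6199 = 515/6199 = 0.08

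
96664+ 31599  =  128263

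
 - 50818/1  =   - 50818 = -50818.00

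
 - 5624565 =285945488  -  291570053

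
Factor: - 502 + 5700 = 2^1*23^1*113^1 = 5198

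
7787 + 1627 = 9414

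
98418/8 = 49209/4 = 12302.25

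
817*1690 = 1380730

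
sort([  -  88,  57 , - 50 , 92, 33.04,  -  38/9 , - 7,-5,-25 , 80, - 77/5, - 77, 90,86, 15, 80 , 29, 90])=[ - 88, - 77, - 50,-25,- 77/5 ,  -  7,  -  5, - 38/9,15,  29, 33.04, 57, 80,80,86,90, 90, 92 ] 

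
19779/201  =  6593/67 = 98.40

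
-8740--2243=-6497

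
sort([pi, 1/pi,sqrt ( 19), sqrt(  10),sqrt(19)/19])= [ sqrt( 19)/19,1/pi,pi,sqrt (10),sqrt(19) ] 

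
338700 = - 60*( - 5645) 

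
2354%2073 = 281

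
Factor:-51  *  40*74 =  - 150960 = - 2^4*3^1*5^1 * 17^1*37^1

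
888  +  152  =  1040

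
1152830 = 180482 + 972348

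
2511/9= 279 = 279.00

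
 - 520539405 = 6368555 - 526907960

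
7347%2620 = 2107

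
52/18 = 2+8/9 = 2.89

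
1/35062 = 1/35062 = 0.00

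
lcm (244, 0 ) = 0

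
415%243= 172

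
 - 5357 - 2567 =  - 7924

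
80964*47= 3805308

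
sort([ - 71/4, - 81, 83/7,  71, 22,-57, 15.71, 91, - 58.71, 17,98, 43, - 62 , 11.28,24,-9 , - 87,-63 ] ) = [  -  87,  -  81 , - 63, - 62, - 58.71, - 57, - 71/4, - 9,11.28,83/7, 15.71, 17  ,  22, 24,43, 71,91, 98 ]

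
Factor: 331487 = 13^1*43^1 * 593^1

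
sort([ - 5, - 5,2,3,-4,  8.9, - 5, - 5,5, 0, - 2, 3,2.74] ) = [-5,  -  5,-5,-5,-4, - 2,0,2,  2.74 , 3,3, 5,  8.9]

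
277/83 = 3 + 28/83 = 3.34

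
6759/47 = 143 +38/47 =143.81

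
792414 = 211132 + 581282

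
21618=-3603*(-6 ) 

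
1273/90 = 14+13/90=   14.14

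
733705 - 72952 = 660753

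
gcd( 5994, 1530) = 18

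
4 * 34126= 136504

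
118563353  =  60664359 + 57898994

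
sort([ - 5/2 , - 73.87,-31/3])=[ - 73.87, - 31/3, - 5/2]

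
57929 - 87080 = -29151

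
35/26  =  1 + 9/26 = 1.35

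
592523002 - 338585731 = 253937271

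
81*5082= 411642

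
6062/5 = 1212 + 2/5 = 1212.40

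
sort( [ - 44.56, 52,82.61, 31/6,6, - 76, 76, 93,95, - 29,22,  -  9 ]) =[  -  76, - 44.56, - 29, - 9,31/6, 6,22, 52, 76, 82.61, 93,95]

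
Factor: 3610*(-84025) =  - 303330250  =  - 2^1*5^3*19^2*3361^1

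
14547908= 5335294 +9212614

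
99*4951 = 490149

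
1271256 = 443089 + 828167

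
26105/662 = 26105/662= 39.43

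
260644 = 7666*34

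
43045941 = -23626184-  -  66672125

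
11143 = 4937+6206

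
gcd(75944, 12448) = 8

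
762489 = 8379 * 91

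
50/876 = 25/438 = 0.06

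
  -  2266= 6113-8379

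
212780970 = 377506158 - 164725188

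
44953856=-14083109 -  - 59036965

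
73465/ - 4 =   -  73465/4 = - 18366.25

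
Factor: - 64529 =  - 173^1 * 373^1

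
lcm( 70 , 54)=1890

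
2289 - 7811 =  - 5522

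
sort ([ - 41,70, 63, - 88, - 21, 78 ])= [-88, - 41, - 21,  63, 70,78 ]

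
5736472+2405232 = 8141704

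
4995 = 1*4995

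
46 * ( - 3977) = - 182942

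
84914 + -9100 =75814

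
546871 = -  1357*( - 403 )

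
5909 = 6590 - 681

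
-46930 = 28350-75280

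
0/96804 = 0 = 0.00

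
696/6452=174/1613 = 0.11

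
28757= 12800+15957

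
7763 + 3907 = 11670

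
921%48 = 9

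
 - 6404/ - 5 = 1280 + 4/5 = 1280.80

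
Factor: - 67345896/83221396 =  - 2^1*3^1*47^( - 1)*179^( - 1)*373^1*2473^( - 1)*7523^1 = - 16836474/20805349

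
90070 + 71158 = 161228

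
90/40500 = 1/450=0.00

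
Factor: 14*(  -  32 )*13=-5824 = -2^6*7^1*13^1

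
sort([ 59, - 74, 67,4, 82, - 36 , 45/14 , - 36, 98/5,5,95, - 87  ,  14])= [ - 87, - 74, - 36,-36, 45/14, 4,5,14,98/5,59, 67,82,95 ]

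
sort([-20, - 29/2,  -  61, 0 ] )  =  [-61, - 20 , - 29/2, 0 ] 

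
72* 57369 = 4130568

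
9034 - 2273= 6761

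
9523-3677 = 5846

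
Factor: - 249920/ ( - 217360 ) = 2^2 * 13^( - 1)*19^( - 1)*71^1 = 284/247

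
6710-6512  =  198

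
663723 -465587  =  198136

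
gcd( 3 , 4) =1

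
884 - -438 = 1322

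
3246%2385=861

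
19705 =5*3941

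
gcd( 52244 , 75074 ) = 2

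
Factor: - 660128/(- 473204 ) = 2^3*7^2*281^ (-1)= 392/281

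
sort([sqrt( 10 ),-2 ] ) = [ - 2,  sqrt( 10)]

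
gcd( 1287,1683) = 99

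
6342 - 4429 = 1913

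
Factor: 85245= 3^1*5^1*5683^1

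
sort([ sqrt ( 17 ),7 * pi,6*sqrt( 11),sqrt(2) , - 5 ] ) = [ - 5,  sqrt(2 ),sqrt( 17), 6 * sqrt(11), 7 * pi]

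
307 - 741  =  -434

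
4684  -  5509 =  -825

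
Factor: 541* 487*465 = 122512155 = 3^1*5^1*31^1*487^1* 541^1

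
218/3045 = 218/3045 = 0.07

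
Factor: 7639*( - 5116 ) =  - 2^2* 1279^1*7639^1 = - 39081124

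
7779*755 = 5873145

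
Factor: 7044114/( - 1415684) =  -2^( - 1 )*3^1*7^1*11^1*79^1 * 193^1 * 353921^( - 1 )=- 3522057/707842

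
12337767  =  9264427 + 3073340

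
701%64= 61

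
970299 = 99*9801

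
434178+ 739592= 1173770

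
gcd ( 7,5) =1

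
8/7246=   4/3623 = 0.00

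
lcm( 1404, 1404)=1404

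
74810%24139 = 2393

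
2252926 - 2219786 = 33140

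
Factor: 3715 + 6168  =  9883^1 = 9883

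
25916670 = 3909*6630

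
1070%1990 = 1070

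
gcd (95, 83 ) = 1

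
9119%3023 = 50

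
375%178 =19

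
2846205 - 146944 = 2699261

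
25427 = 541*47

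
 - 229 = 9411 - 9640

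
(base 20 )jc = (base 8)610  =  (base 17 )161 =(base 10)392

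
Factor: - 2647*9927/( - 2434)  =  26276769/2434 = 2^ ( - 1 )*3^2*1103^1*1217^ ( - 1 )*2647^1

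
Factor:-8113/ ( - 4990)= 2^ ( - 1 )*5^( - 1)*7^1*19^1*61^1*499^( - 1)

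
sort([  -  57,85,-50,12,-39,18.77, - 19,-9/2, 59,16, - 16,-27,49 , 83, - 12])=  [ - 57 ,-50, - 39,-27, - 19,-16, - 12,-9/2, 12, 16,18.77, 49, 59,83,85]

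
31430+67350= 98780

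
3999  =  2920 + 1079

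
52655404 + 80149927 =132805331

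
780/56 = 13 + 13/14 = 13.93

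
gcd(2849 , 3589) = 37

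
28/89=28/89 = 0.31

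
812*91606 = 74384072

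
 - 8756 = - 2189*4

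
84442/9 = 84442/9 =9382.44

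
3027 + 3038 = 6065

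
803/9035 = 803/9035= 0.09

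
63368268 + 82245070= 145613338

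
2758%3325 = 2758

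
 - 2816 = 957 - 3773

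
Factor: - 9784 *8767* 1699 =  - 2^3*11^1*797^1 * 1223^1*1699^1 = -145733981272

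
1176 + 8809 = 9985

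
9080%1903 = 1468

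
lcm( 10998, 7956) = 373932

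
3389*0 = 0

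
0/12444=0 =0.00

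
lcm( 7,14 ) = 14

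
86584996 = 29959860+56625136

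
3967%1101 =664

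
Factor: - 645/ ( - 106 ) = 2^ ( - 1 ) * 3^1*5^1 * 43^1*53^( - 1 ) 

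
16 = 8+8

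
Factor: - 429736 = - 2^3  *53717^1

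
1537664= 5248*293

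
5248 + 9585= 14833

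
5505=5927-422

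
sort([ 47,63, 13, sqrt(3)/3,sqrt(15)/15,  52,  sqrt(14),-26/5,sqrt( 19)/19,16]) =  [ - 26/5, sqrt(19)/19, sqrt(15) /15, sqrt(3) /3,sqrt(14),  13, 16, 47, 52, 63]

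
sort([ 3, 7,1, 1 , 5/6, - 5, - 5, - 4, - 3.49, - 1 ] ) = [ - 5, - 5, - 4, - 3.49,- 1,5/6, 1,1,3 , 7 ]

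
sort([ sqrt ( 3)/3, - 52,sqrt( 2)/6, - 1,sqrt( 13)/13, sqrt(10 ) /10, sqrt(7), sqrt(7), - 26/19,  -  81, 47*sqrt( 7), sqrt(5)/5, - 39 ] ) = [ - 81, -52,- 39, - 26/19,  -  1,sqrt(2)/6, sqrt (13)/13,sqrt(10) /10, sqrt (5)/5, sqrt (3) /3 , sqrt (7),sqrt(7),47*sqrt( 7) ] 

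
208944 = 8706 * 24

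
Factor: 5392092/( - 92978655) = -1797364/30992885 = -  2^2  *5^( - 1)*7^( - 1 )*11^( - 1)*79^ (- 1 ) *641^1*701^1  *1019^( - 1)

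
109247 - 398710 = -289463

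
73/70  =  73/70 = 1.04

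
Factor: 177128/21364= 6326/763 = 2^1*7^( - 1)*109^( - 1)*3163^1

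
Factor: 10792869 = 3^1*809^1*4447^1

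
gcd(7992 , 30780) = 108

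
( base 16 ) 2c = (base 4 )230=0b101100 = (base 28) 1g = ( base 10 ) 44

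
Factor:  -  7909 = -11^1*719^1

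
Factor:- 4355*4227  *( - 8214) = 2^1*3^2*5^1* 13^1 * 37^2*67^1*1409^1 = 151208117190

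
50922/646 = 78 + 267/323 = 78.83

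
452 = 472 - 20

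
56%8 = 0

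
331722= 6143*54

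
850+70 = 920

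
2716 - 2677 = 39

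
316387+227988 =544375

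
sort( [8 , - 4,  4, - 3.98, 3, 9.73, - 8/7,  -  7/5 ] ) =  [ - 4, - 3.98, - 7/5,-8/7, 3,4,  8, 9.73 ] 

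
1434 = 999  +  435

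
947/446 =2 + 55/446 = 2.12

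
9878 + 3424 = 13302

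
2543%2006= 537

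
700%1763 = 700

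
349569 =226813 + 122756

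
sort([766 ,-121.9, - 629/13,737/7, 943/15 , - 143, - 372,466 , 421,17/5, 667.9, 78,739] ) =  [-372, - 143,  -  121.9,  -  629/13,17/5,943/15,78, 737/7, 421,466,667.9,  739, 766]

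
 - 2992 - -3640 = 648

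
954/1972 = 477/986 = 0.48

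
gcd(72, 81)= 9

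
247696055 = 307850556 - 60154501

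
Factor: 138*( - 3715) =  - 2^1*3^1*5^1*23^1*743^1 = - 512670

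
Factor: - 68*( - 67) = 4556  =  2^2*17^1*67^1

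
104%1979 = 104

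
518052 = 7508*69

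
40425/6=13475/2 = 6737.50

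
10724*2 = 21448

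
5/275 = 1/55 = 0.02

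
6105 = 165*37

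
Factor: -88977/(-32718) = 2^(-1 )* 41^( - 1 ) * 223^1 = 223/82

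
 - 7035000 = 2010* (  -  3500)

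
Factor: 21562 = 2^1*10781^1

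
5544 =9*616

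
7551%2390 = 381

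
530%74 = 12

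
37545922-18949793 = 18596129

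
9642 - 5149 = 4493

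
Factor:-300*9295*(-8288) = 23111088000= 2^7*3^1*5^3 *7^1 * 11^1 * 13^2*37^1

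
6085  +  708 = 6793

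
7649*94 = 719006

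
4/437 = 4/437 = 0.01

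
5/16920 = 1/3384 =0.00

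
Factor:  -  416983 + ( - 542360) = -3^1*7^1*11^1 * 4153^1=- 959343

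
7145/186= 38 + 77/186 =38.41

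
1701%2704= 1701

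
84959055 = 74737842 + 10221213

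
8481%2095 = 101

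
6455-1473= 4982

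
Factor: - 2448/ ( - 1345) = 2^4*3^2*5^( - 1)*17^1*269^ (- 1 )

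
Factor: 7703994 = 2^1 * 3^1*709^1 * 1811^1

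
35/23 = 1 + 12/23 = 1.52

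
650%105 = 20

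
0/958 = 0 = 0.00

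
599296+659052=1258348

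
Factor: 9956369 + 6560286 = 5^1* 53^1*62327^1 = 16516655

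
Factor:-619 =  - 619^1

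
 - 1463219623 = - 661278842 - 801940781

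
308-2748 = -2440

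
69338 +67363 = 136701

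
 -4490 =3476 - 7966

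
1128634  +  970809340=971937974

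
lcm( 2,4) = 4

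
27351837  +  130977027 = 158328864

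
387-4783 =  - 4396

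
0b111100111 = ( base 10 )487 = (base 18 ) 191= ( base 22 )103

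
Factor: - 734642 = -2^1*367321^1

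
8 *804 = 6432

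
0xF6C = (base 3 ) 12102020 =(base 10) 3948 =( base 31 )43b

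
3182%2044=1138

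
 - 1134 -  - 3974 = 2840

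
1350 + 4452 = 5802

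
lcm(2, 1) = 2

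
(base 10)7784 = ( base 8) 17150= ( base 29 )97C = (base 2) 1111001101000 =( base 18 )1608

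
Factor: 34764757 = 1321^1*26317^1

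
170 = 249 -79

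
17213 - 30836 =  - 13623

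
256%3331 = 256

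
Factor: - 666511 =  - 666511^1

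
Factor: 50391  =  3^2*11^1*509^1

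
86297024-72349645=13947379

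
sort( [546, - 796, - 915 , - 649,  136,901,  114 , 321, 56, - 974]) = [ - 974 , - 915, - 796 ,-649,56,  114, 136,  321,546,901]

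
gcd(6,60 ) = 6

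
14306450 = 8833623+5472827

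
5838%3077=2761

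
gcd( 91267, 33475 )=1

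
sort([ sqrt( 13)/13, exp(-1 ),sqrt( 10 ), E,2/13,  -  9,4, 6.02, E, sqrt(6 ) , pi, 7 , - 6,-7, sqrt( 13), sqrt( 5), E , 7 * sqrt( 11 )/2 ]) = [ - 9,  -  7, - 6,2/13, sqrt( 13 )/13 , exp( - 1),sqrt(5 ), sqrt( 6 ),E,  E, E,pi,sqrt( 10), sqrt(13) , 4, 6.02, 7, 7* sqrt( 11 )/2] 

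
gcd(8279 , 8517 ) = 17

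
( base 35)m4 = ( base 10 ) 774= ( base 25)15o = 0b1100000110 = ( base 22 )1d4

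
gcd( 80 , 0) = 80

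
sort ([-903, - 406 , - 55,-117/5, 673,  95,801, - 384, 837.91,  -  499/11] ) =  [ - 903, - 406, - 384,-55, - 499/11, - 117/5, 95,673, 801 , 837.91]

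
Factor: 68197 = 47^1*1451^1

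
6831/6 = 2277/2  =  1138.50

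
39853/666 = 59 + 559/666 = 59.84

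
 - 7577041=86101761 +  - 93678802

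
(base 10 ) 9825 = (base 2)10011001100001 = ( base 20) 14b5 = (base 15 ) 2da0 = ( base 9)14426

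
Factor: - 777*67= - 52059 =- 3^1*7^1*37^1*67^1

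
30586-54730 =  - 24144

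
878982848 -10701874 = 868280974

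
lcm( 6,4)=12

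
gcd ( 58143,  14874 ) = 3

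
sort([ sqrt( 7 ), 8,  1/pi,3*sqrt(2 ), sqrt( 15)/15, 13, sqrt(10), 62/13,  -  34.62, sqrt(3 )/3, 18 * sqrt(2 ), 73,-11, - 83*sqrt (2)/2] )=[-83*sqrt( 2 ) /2,-34.62,-11,sqrt ( 15 )/15,1/pi,  sqrt( 3)/3, sqrt( 7 ),sqrt( 10),3*sqrt( 2 ), 62/13, 8,13, 18 *sqrt (2),73 ] 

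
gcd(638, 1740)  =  58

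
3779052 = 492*7681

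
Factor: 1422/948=3/2   =  2^( - 1 ) * 3^1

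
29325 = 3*9775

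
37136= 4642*8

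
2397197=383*6259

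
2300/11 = 2300/11 = 209.09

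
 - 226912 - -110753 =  - 116159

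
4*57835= 231340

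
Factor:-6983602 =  - 2^1*19^1*37^1*4967^1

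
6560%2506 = 1548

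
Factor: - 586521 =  - 3^4*13^1*557^1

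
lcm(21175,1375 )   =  105875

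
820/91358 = 410/45679 = 0.01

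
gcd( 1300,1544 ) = 4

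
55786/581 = 55786/581 =96.02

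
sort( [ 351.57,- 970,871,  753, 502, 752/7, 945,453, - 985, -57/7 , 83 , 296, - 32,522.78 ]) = [ - 985,-970, - 32, - 57/7,83, 752/7,296,351.57,453,502, 522.78, 753 , 871,945 ]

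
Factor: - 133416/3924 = - 34 = - 2^1*17^1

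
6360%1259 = 65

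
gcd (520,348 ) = 4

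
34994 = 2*17497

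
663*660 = 437580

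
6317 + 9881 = 16198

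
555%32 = 11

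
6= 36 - 30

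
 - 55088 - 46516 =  - 101604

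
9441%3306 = 2829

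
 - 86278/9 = -86278/9=- 9586.44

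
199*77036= 15330164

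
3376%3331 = 45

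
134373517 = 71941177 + 62432340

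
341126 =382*893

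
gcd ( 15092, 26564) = 4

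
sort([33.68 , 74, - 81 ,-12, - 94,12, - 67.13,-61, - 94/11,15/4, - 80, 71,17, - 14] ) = [ - 94, - 81, - 80,- 67.13, - 61, - 14, - 12, - 94/11, 15/4,12, 17,33.68,71,74 ] 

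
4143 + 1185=5328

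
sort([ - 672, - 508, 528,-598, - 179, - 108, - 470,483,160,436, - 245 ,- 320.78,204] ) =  [-672, - 598, - 508,  -  470 , - 320.78,-245, - 179, - 108,160,204,436,483,528] 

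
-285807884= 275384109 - 561191993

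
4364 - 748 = 3616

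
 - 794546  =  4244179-5038725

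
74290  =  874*85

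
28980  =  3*9660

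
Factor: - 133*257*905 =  - 5^1*7^1 * 19^1*181^1 * 257^1=- 30933805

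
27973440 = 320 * 87417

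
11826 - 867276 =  - 855450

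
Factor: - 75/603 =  - 3^( - 1)*5^2*67^( - 1 ) = - 25/201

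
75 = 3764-3689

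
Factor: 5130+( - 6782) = -1652 = -2^2* 7^1 * 59^1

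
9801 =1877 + 7924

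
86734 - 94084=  - 7350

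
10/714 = 5/357 = 0.01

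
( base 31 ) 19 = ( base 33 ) 17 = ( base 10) 40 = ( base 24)1g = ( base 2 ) 101000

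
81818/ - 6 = - 13637  +  2/3 =-13636.33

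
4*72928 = 291712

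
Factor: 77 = 7^1*11^1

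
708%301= 106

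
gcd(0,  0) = 0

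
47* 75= 3525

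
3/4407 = 1/1469= 0.00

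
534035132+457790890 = 991826022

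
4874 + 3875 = 8749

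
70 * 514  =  35980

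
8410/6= 4205/3= 1401.67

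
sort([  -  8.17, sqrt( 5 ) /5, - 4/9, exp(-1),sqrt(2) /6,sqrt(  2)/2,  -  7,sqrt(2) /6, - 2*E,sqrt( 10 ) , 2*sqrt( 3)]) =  [  -  8.17,-7, - 2* E , - 4/9, sqrt( 2 ) /6,sqrt( 2)/6,exp(  -  1),sqrt( 5) /5,  sqrt(2)/2,sqrt (10), 2 * sqrt(3) ]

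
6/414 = 1/69 = 0.01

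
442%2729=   442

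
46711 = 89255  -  42544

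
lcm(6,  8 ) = 24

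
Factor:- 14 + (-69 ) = -83^1=- 83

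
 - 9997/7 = -9997/7 = - 1428.14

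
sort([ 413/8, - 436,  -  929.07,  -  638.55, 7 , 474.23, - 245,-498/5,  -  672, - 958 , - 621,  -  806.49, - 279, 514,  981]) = [-958, - 929.07, - 806.49, - 672, - 638.55,-621,-436, - 279, - 245, - 498/5, 7, 413/8, 474.23, 514 , 981]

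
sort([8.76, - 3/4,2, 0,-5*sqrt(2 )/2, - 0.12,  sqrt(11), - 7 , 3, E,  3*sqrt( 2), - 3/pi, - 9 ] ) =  [ - 9, - 7,-5*sqrt(2) /2, - 3/pi, - 3/4,  -  0.12, 0, 2, E,3,sqrt(11 ),3*sqrt(2),8.76 ]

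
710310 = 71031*10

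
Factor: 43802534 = 2^1 * 23^1*952229^1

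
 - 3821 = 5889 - 9710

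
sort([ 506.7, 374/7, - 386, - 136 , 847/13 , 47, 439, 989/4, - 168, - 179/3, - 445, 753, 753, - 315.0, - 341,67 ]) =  [ - 445, - 386, - 341,-315.0,  -  168,-136, - 179/3, 47,374/7, 847/13, 67 , 989/4,  439,506.7,753, 753]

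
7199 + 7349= 14548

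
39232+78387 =117619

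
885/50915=177/10183 =0.02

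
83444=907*92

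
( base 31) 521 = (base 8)11404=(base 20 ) c38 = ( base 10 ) 4868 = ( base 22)a16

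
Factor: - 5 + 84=79 = 79^1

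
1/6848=1/6848  =  0.00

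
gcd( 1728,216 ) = 216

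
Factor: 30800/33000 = 2^1  *  3^( - 1 )*5^( - 1 ) * 7^1 =14/15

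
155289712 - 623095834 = - 467806122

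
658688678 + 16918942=675607620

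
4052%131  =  122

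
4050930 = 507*7990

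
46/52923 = 2/2301  =  0.00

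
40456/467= 86 + 294/467 = 86.63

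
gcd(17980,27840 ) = 580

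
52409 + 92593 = 145002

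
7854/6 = 1309 = 1309.00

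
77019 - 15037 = 61982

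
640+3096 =3736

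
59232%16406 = 10014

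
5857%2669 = 519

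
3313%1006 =295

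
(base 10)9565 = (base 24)GED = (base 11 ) 7206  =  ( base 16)255d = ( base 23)i1k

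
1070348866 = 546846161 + 523502705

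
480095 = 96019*5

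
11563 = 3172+8391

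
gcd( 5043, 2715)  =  3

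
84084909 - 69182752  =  14902157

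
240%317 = 240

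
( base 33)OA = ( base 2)1100100010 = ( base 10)802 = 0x322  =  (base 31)pr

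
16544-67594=-51050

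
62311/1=62311 = 62311.00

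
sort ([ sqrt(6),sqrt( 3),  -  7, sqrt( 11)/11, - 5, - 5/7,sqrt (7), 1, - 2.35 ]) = [ - 7, - 5 , - 2.35,-5/7, sqrt( 11) /11, 1, sqrt(3),sqrt( 6),sqrt( 7)]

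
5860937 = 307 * 19091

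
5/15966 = 5/15966 = 0.00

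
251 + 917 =1168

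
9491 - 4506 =4985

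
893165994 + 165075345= 1058241339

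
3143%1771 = 1372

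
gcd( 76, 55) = 1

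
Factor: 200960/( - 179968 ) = - 785/703 = - 5^1*19^(- 1 )*37^( -1 ) * 157^1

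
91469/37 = 2472+5/37 = 2472.14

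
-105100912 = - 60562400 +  -44538512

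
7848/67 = 7848/67  =  117.13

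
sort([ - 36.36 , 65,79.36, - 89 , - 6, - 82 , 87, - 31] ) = [ - 89,- 82, - 36.36 , - 31,-6, 65,  79.36,  87]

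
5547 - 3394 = 2153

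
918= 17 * 54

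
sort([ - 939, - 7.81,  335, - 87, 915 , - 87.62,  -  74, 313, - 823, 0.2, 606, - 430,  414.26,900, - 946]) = [ - 946, - 939, - 823,  -  430,-87.62, - 87,-74, - 7.81,0.2,313,  335,  414.26, 606, 900,  915 ]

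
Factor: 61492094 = 2^1*17^1*19^1*95189^1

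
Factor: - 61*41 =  - 41^1*61^1 = - 2501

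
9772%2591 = 1999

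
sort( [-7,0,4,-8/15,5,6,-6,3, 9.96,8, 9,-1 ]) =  [ - 7,- 6,-1, - 8/15,0, 3,4, 5 , 6,8, 9,9.96 ]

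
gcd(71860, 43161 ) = 1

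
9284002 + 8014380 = 17298382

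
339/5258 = 339/5258 =0.06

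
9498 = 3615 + 5883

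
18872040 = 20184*935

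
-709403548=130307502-839711050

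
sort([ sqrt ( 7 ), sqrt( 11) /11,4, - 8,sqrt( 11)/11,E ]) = [-8,sqrt(11)/11,sqrt ( 11 )/11, sqrt( 7),E,4] 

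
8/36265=8/36265  =  0.00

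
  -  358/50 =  - 8 + 21/25= - 7.16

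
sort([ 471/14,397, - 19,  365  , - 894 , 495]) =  [ - 894, - 19, 471/14  ,  365,397,495]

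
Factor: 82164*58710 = 4823848440= 2^3*3^2*5^1*19^1*41^1* 103^1*167^1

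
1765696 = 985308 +780388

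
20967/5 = 4193 + 2/5 = 4193.40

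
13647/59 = 13647/59 = 231.31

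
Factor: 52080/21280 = 2^(-1 ) * 3^1*19^( - 1 )*31^1=93/38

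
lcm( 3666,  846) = 10998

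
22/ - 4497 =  - 22/4497  =  - 0.00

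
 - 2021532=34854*( - 58)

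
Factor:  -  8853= - 3^1*13^1 *227^1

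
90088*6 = 540528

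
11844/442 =26 + 176/221 = 26.80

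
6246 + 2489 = 8735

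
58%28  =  2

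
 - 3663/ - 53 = 69 + 6/53 = 69.11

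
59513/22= 59513/22 =2705.14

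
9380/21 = 446 + 2/3 = 446.67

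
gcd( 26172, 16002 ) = 18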